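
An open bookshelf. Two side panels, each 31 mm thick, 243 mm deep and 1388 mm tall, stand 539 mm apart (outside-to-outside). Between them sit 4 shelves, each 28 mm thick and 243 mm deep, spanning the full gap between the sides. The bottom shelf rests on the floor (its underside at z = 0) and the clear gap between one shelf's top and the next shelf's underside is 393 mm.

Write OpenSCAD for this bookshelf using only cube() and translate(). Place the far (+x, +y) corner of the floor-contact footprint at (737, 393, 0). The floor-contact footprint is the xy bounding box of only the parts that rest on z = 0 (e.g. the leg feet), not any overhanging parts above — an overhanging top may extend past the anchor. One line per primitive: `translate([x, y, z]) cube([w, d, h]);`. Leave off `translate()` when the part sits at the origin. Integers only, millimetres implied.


translate([198, 150, 0]) cube([31, 243, 1388]);
translate([706, 150, 0]) cube([31, 243, 1388]);
translate([229, 150, 0]) cube([477, 243, 28]);
translate([229, 150, 421]) cube([477, 243, 28]);
translate([229, 150, 842]) cube([477, 243, 28]);
translate([229, 150, 1263]) cube([477, 243, 28]);


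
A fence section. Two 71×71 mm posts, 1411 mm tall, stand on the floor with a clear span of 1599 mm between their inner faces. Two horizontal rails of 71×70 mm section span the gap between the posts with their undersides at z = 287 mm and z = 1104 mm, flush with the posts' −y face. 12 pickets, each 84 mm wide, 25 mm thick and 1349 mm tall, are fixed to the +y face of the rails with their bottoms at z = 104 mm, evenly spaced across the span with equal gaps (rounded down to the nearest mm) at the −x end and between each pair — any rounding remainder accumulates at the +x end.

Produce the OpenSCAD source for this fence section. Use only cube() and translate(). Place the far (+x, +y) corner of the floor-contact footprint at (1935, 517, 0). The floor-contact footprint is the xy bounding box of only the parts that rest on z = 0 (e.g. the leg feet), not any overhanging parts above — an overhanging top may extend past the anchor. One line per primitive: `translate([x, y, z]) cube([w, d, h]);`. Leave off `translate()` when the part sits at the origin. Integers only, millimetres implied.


translate([194, 446, 0]) cube([71, 71, 1411]);
translate([1864, 446, 0]) cube([71, 71, 1411]);
translate([265, 446, 287]) cube([1599, 71, 70]);
translate([265, 446, 1104]) cube([1599, 71, 70]);
translate([310, 517, 104]) cube([84, 25, 1349]);
translate([439, 517, 104]) cube([84, 25, 1349]);
translate([568, 517, 104]) cube([84, 25, 1349]);
translate([697, 517, 104]) cube([84, 25, 1349]);
translate([826, 517, 104]) cube([84, 25, 1349]);
translate([955, 517, 104]) cube([84, 25, 1349]);
translate([1084, 517, 104]) cube([84, 25, 1349]);
translate([1213, 517, 104]) cube([84, 25, 1349]);
translate([1342, 517, 104]) cube([84, 25, 1349]);
translate([1471, 517, 104]) cube([84, 25, 1349]);
translate([1600, 517, 104]) cube([84, 25, 1349]);
translate([1729, 517, 104]) cube([84, 25, 1349]);


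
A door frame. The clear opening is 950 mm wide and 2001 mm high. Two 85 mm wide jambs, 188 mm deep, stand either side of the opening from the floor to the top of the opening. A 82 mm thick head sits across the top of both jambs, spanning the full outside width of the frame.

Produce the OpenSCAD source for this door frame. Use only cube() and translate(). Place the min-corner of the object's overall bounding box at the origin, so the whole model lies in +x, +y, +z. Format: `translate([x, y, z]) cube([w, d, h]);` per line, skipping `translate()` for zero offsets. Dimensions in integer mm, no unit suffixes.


cube([85, 188, 2001]);
translate([1035, 0, 0]) cube([85, 188, 2001]);
translate([0, 0, 2001]) cube([1120, 188, 82]);


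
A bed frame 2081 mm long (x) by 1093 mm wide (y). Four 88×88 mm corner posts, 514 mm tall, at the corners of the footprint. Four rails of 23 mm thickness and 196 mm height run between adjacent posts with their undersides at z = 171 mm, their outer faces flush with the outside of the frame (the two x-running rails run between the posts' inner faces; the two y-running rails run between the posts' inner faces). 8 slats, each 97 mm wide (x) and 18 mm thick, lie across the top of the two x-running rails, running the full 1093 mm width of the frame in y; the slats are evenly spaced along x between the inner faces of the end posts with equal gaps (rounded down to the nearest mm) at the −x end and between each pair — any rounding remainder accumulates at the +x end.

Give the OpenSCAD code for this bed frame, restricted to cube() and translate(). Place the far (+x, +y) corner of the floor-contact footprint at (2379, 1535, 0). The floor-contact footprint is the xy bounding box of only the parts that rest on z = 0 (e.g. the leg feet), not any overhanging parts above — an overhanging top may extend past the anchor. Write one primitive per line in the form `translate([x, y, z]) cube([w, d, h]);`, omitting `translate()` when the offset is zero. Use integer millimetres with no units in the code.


// slat z = rail_z + rail_h = 171 + 196 = 367
// slat gap = ⌊(1905 − 8·97) / 9⌋ = 125
translate([298, 442, 0]) cube([88, 88, 514]);
translate([298, 1447, 0]) cube([88, 88, 514]);
translate([2291, 442, 0]) cube([88, 88, 514]);
translate([2291, 1447, 0]) cube([88, 88, 514]);
translate([386, 442, 171]) cube([1905, 23, 196]);
translate([386, 1512, 171]) cube([1905, 23, 196]);
translate([298, 530, 171]) cube([23, 917, 196]);
translate([2356, 530, 171]) cube([23, 917, 196]);
translate([511, 442, 367]) cube([97, 1093, 18]);
translate([733, 442, 367]) cube([97, 1093, 18]);
translate([955, 442, 367]) cube([97, 1093, 18]);
translate([1177, 442, 367]) cube([97, 1093, 18]);
translate([1399, 442, 367]) cube([97, 1093, 18]);
translate([1621, 442, 367]) cube([97, 1093, 18]);
translate([1843, 442, 367]) cube([97, 1093, 18]);
translate([2065, 442, 367]) cube([97, 1093, 18]);


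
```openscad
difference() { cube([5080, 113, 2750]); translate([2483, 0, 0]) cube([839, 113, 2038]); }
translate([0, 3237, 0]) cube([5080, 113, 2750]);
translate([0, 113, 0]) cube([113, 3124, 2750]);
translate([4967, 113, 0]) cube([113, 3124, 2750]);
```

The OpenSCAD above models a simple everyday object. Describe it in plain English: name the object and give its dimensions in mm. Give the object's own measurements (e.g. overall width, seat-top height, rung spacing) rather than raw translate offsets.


A single room: four walls, each 2750 mm tall and 113 mm thick, enclosing an outside footprint 5080×3350 mm (x × y), no floor or roof. The front and back walls (−y and +y sides) run the full x-width; the side walls fit between their inner faces. A door opening 839 mm wide and 2038 mm tall is cut through the front wall from the floor up, its −x edge 2483 mm from the wall's −x end.


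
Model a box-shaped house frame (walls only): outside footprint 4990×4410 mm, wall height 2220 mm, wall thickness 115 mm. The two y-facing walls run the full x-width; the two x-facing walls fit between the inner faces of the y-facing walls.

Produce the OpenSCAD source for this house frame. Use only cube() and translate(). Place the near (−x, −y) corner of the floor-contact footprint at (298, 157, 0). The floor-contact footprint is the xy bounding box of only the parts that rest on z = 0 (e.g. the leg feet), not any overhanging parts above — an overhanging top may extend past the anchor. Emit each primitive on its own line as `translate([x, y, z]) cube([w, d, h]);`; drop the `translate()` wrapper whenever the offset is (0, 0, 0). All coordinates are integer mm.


translate([298, 157, 0]) cube([4990, 115, 2220]);
translate([298, 4452, 0]) cube([4990, 115, 2220]);
translate([298, 272, 0]) cube([115, 4180, 2220]);
translate([5173, 272, 0]) cube([115, 4180, 2220]);


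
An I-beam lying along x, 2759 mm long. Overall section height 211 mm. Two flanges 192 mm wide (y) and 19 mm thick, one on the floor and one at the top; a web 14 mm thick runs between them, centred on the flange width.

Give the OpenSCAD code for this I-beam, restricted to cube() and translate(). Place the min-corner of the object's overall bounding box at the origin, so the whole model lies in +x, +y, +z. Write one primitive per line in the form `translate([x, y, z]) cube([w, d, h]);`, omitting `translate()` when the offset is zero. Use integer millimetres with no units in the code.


cube([2759, 192, 19]);
translate([0, 89, 19]) cube([2759, 14, 173]);
translate([0, 0, 192]) cube([2759, 192, 19]);


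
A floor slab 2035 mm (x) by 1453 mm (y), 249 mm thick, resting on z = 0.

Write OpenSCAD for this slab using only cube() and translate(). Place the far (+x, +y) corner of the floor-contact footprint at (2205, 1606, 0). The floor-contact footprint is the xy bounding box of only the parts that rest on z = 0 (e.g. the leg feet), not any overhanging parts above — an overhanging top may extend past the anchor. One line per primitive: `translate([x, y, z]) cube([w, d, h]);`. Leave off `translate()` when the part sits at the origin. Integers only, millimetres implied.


translate([170, 153, 0]) cube([2035, 1453, 249]);


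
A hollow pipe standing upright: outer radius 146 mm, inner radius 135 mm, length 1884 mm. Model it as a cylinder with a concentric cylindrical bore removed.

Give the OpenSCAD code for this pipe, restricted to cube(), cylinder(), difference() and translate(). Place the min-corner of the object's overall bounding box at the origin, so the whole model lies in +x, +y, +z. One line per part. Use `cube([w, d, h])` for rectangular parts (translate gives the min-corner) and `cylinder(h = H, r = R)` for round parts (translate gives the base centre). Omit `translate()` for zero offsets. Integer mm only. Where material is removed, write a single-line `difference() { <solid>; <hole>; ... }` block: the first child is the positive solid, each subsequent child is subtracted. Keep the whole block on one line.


difference() { translate([146, 146, 0]) cylinder(h = 1884, r = 146); translate([146, 146, 0]) cylinder(h = 1884, r = 135); }


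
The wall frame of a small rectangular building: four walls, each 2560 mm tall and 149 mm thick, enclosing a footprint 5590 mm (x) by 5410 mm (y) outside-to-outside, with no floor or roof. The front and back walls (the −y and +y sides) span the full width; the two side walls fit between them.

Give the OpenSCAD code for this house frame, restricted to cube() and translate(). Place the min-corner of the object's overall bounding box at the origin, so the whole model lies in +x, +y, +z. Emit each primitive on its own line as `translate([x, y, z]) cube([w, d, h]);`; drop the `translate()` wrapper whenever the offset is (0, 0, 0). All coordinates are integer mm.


cube([5590, 149, 2560]);
translate([0, 5261, 0]) cube([5590, 149, 2560]);
translate([0, 149, 0]) cube([149, 5112, 2560]);
translate([5441, 149, 0]) cube([149, 5112, 2560]);


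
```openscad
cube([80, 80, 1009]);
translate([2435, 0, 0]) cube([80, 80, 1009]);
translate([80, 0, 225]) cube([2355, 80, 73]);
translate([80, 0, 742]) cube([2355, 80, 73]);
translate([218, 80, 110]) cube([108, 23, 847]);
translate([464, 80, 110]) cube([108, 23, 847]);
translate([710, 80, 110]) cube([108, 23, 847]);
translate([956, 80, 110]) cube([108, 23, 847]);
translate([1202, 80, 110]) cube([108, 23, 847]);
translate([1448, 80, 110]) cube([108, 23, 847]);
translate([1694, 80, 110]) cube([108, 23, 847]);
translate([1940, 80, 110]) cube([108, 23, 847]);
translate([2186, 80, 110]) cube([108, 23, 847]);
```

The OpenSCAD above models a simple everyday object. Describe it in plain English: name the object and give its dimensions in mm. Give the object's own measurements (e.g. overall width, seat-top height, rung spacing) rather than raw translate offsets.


A fence section. Two 80×80 mm posts, 1009 mm tall, stand on the floor with a clear span of 2355 mm between their inner faces. Two horizontal rails of 80×73 mm section span the gap between the posts with their undersides at z = 225 mm and z = 742 mm, flush with the posts' −y face. 9 pickets, each 108 mm wide, 23 mm thick and 847 mm tall, are fixed to the +y face of the rails with their bottoms at z = 110 mm, spaced across the span with a 138 mm gap after the −x post and between neighbouring pickets, with 141 mm left before the +x post.


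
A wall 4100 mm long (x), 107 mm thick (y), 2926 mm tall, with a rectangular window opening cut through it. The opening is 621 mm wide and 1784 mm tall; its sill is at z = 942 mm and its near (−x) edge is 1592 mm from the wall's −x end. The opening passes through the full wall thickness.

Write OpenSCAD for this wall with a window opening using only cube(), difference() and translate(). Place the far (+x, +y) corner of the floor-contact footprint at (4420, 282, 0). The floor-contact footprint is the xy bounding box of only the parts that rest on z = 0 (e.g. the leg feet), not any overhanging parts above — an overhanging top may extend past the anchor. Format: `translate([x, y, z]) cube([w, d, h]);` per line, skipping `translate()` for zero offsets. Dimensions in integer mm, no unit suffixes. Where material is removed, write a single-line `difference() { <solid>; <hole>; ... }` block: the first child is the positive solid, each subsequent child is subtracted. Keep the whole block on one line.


difference() { translate([320, 175, 0]) cube([4100, 107, 2926]); translate([1912, 175, 942]) cube([621, 107, 1784]); }


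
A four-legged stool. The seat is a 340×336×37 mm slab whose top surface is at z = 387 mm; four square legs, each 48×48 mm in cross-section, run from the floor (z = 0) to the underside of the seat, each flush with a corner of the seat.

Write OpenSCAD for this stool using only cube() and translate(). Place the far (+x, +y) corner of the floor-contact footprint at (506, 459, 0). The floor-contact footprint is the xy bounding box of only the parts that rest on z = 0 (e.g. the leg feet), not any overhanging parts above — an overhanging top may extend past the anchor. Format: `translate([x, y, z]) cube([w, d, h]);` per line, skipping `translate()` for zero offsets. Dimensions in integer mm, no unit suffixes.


// leg_h = 387 - 37 = 350
translate([166, 123, 350]) cube([340, 336, 37]);
translate([166, 123, 0]) cube([48, 48, 350]);
translate([458, 123, 0]) cube([48, 48, 350]);
translate([166, 411, 0]) cube([48, 48, 350]);
translate([458, 411, 0]) cube([48, 48, 350]);


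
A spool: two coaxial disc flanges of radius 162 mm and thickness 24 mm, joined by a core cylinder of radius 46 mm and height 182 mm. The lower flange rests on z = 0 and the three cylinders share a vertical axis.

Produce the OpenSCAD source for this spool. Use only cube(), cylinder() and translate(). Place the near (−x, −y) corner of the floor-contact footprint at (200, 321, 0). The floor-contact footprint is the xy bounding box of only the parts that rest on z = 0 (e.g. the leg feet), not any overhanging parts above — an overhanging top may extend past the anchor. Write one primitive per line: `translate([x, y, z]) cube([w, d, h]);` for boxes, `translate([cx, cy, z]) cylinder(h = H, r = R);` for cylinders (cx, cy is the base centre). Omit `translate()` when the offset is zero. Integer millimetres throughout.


translate([362, 483, 0]) cylinder(h = 24, r = 162);
translate([362, 483, 24]) cylinder(h = 182, r = 46);
translate([362, 483, 206]) cylinder(h = 24, r = 162);


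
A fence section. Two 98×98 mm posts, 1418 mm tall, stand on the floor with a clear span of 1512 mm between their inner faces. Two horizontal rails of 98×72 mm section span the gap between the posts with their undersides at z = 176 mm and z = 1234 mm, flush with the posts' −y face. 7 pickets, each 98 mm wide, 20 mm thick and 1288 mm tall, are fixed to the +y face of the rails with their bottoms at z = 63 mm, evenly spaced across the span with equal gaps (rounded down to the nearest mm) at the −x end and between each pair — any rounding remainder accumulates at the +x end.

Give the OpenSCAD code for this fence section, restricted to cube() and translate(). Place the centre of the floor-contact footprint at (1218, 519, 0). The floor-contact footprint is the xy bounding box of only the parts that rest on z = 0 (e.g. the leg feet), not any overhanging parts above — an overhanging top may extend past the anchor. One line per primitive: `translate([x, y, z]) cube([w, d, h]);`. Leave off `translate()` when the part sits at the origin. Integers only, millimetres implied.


translate([364, 470, 0]) cube([98, 98, 1418]);
translate([1974, 470, 0]) cube([98, 98, 1418]);
translate([462, 470, 176]) cube([1512, 98, 72]);
translate([462, 470, 1234]) cube([1512, 98, 72]);
translate([565, 568, 63]) cube([98, 20, 1288]);
translate([766, 568, 63]) cube([98, 20, 1288]);
translate([967, 568, 63]) cube([98, 20, 1288]);
translate([1168, 568, 63]) cube([98, 20, 1288]);
translate([1369, 568, 63]) cube([98, 20, 1288]);
translate([1570, 568, 63]) cube([98, 20, 1288]);
translate([1771, 568, 63]) cube([98, 20, 1288]);


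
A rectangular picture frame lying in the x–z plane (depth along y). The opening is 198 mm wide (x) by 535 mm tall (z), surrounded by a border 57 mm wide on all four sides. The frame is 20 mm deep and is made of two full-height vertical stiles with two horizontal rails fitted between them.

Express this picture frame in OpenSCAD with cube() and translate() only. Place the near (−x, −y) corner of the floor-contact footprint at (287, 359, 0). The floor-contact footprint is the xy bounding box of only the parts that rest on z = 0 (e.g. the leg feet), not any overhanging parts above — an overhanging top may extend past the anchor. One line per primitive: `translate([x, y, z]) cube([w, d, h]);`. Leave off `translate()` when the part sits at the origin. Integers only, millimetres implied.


translate([287, 359, 0]) cube([57, 20, 649]);
translate([542, 359, 0]) cube([57, 20, 649]);
translate([344, 359, 0]) cube([198, 20, 57]);
translate([344, 359, 592]) cube([198, 20, 57]);


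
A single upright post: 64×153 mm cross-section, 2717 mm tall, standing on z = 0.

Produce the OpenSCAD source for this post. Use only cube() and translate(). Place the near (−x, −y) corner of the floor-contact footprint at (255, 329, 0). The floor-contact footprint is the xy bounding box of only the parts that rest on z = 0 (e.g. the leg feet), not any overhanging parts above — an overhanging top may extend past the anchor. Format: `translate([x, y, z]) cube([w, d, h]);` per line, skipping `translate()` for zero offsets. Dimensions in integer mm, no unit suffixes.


translate([255, 329, 0]) cube([64, 153, 2717]);


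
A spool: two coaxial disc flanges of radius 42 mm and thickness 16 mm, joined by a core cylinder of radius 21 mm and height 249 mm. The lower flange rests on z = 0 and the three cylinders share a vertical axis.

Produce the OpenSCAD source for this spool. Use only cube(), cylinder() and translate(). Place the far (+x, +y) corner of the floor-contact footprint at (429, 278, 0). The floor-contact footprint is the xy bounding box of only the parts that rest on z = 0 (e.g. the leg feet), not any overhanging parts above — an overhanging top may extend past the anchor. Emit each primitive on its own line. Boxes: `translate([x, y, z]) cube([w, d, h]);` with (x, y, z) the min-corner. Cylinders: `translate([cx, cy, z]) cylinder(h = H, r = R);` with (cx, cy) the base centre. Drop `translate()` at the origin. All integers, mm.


translate([387, 236, 0]) cylinder(h = 16, r = 42);
translate([387, 236, 16]) cylinder(h = 249, r = 21);
translate([387, 236, 265]) cylinder(h = 16, r = 42);


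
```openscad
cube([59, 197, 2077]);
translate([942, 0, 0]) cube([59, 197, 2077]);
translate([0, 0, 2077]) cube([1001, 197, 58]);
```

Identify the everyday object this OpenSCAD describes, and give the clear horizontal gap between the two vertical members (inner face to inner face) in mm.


A door frame. The clear opening width is 883 mm.

Two 2077 mm tall posts with a header on top — a door frame. The left jamb is 59 mm wide at x = 0; the right jamb starts at x = 942. The clear opening is 942 − 59 = 883 mm.


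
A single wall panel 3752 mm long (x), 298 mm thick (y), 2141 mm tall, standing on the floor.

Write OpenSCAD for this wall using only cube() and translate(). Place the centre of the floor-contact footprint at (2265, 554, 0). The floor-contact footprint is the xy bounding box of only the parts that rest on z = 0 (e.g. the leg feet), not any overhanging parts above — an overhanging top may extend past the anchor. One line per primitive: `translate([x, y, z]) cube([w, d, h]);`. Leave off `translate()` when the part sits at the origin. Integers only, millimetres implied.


translate([389, 405, 0]) cube([3752, 298, 2141]);


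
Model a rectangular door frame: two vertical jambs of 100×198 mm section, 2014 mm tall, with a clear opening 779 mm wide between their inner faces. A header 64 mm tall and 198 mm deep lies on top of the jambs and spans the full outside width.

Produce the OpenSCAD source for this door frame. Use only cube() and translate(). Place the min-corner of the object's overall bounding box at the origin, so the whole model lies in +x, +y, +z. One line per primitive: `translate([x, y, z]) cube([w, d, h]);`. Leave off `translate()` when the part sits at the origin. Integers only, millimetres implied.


cube([100, 198, 2014]);
translate([879, 0, 0]) cube([100, 198, 2014]);
translate([0, 0, 2014]) cube([979, 198, 64]);


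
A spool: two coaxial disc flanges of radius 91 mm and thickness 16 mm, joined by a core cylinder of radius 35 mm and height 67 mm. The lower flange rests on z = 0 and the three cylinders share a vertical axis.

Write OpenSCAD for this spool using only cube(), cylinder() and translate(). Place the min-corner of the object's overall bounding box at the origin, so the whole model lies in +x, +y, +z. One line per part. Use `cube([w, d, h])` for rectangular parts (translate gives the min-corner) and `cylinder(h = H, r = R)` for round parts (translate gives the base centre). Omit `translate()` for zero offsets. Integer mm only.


translate([91, 91, 0]) cylinder(h = 16, r = 91);
translate([91, 91, 16]) cylinder(h = 67, r = 35);
translate([91, 91, 83]) cylinder(h = 16, r = 91);


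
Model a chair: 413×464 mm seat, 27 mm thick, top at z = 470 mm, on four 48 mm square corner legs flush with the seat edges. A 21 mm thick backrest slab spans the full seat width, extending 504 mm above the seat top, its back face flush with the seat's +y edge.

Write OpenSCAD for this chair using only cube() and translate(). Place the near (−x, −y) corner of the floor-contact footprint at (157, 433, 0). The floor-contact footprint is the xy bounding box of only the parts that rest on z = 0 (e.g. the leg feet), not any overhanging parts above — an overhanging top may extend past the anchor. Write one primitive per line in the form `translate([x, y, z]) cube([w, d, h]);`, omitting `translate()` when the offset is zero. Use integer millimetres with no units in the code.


translate([157, 433, 443]) cube([413, 464, 27]);
translate([157, 433, 0]) cube([48, 48, 443]);
translate([522, 433, 0]) cube([48, 48, 443]);
translate([157, 849, 0]) cube([48, 48, 443]);
translate([522, 849, 0]) cube([48, 48, 443]);
translate([157, 876, 470]) cube([413, 21, 504]);


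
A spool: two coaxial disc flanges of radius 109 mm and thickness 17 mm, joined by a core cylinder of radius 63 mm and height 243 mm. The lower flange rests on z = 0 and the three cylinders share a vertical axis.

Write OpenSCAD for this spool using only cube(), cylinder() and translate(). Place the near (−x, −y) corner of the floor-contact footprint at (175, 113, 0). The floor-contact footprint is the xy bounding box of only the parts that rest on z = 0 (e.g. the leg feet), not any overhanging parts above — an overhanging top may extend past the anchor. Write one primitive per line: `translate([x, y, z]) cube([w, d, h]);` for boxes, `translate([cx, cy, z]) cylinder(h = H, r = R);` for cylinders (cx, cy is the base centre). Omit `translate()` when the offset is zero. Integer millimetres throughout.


translate([284, 222, 0]) cylinder(h = 17, r = 109);
translate([284, 222, 17]) cylinder(h = 243, r = 63);
translate([284, 222, 260]) cylinder(h = 17, r = 109);


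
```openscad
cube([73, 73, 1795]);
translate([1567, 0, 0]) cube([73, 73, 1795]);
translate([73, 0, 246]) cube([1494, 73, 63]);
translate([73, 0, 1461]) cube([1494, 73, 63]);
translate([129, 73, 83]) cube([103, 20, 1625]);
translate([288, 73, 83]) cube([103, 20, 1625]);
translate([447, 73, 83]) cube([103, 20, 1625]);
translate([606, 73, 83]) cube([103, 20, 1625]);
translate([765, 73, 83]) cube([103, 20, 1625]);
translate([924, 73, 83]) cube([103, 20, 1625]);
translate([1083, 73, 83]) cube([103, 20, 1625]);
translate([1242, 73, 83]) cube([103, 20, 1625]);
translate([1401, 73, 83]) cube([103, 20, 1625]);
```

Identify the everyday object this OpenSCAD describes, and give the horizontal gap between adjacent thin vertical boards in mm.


A fence section. The picket gap is 56 mm.

Two posts, two rails, 9 pickets — a fence section. Span 1494 mm holds 9 pickets of 103 mm with 10 equal gaps: ⌊(1494 − 9·103) / 10⌋ = 56 mm.


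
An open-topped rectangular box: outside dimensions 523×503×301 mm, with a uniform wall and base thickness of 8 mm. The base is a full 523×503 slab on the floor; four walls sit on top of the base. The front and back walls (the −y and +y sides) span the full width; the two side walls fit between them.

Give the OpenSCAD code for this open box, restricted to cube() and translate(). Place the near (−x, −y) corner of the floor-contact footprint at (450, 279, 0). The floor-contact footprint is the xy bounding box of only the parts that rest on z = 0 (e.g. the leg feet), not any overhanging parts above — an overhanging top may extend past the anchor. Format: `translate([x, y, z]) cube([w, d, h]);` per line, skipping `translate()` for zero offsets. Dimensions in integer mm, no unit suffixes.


translate([450, 279, 0]) cube([523, 503, 8]);
translate([450, 279, 8]) cube([523, 8, 293]);
translate([450, 774, 8]) cube([523, 8, 293]);
translate([450, 287, 8]) cube([8, 487, 293]);
translate([965, 287, 8]) cube([8, 487, 293]);


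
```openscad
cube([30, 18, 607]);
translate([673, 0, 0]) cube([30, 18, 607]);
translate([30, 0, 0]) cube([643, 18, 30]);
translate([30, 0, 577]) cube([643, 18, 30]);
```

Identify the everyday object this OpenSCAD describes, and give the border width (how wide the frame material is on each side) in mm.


A picture frame. The border width is 30 mm.

Four thin pieces enclosing a rectangular opening — a picture frame. The two full-height stiles are 607 mm tall; the top rail sits at z = 577 and is 30 mm tall, so the border above the opening is 607 − 577 = 30 mm, matching the stile x-width.


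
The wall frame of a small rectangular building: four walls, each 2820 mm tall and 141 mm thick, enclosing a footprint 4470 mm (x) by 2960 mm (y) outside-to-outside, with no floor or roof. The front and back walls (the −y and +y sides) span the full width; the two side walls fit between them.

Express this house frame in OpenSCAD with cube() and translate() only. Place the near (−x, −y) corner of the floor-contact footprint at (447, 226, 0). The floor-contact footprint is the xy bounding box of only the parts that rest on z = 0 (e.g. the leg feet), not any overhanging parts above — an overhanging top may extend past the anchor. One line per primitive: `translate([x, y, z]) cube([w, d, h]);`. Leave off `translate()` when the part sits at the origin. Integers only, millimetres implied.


translate([447, 226, 0]) cube([4470, 141, 2820]);
translate([447, 3045, 0]) cube([4470, 141, 2820]);
translate([447, 367, 0]) cube([141, 2678, 2820]);
translate([4776, 367, 0]) cube([141, 2678, 2820]);


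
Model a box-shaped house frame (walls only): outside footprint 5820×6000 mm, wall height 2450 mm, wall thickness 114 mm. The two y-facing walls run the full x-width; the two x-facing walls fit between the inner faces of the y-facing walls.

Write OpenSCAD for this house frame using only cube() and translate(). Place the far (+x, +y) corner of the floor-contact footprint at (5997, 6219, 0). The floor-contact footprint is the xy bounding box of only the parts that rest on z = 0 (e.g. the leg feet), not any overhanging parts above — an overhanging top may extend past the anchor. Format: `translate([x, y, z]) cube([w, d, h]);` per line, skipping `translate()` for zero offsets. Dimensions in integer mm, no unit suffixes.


translate([177, 219, 0]) cube([5820, 114, 2450]);
translate([177, 6105, 0]) cube([5820, 114, 2450]);
translate([177, 333, 0]) cube([114, 5772, 2450]);
translate([5883, 333, 0]) cube([114, 5772, 2450]);


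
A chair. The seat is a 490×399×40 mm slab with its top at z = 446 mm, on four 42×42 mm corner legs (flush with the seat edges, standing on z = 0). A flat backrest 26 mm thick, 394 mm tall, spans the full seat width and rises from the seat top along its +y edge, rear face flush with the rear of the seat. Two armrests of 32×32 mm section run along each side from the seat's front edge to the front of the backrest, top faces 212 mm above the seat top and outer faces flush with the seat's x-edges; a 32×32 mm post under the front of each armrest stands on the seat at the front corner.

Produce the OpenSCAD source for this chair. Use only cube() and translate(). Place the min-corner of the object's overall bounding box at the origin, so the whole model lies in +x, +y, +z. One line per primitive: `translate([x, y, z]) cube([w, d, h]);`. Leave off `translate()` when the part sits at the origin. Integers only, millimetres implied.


// leg_h = 446 - 40 = 406
// arm post h = 212 - 32 = 180
translate([0, 0, 406]) cube([490, 399, 40]);
cube([42, 42, 406]);
translate([448, 0, 0]) cube([42, 42, 406]);
translate([0, 357, 0]) cube([42, 42, 406]);
translate([448, 357, 0]) cube([42, 42, 406]);
translate([0, 373, 446]) cube([490, 26, 394]);
translate([0, 0, 626]) cube([32, 373, 32]);
translate([458, 0, 626]) cube([32, 373, 32]);
translate([0, 0, 446]) cube([32, 32, 180]);
translate([458, 0, 446]) cube([32, 32, 180]);


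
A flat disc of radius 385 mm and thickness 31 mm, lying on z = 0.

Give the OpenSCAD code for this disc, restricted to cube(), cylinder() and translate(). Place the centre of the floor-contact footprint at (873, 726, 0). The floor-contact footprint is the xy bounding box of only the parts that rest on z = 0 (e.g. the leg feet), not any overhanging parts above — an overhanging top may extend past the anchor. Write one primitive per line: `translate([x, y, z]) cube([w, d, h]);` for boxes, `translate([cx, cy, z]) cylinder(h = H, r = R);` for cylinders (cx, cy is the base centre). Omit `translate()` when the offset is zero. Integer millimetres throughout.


translate([873, 726, 0]) cylinder(h = 31, r = 385);


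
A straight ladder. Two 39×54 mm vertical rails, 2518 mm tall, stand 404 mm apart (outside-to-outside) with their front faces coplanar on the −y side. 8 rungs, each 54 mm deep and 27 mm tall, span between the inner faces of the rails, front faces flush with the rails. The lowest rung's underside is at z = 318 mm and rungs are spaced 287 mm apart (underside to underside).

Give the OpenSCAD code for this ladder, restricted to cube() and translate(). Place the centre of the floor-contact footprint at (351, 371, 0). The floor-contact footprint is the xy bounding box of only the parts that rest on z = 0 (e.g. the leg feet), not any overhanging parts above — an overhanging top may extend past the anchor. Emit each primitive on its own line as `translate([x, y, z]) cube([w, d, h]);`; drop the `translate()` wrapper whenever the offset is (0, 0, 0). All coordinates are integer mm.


translate([149, 344, 0]) cube([39, 54, 2518]);
translate([514, 344, 0]) cube([39, 54, 2518]);
translate([188, 344, 318]) cube([326, 54, 27]);
translate([188, 344, 605]) cube([326, 54, 27]);
translate([188, 344, 892]) cube([326, 54, 27]);
translate([188, 344, 1179]) cube([326, 54, 27]);
translate([188, 344, 1466]) cube([326, 54, 27]);
translate([188, 344, 1753]) cube([326, 54, 27]);
translate([188, 344, 2040]) cube([326, 54, 27]);
translate([188, 344, 2327]) cube([326, 54, 27]);


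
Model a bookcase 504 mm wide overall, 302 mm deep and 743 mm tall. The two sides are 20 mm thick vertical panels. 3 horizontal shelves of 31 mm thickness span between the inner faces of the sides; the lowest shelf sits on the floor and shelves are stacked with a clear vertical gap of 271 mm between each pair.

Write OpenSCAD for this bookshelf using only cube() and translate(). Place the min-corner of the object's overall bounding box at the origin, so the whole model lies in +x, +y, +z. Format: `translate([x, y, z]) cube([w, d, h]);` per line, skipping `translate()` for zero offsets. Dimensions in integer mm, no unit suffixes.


cube([20, 302, 743]);
translate([484, 0, 0]) cube([20, 302, 743]);
translate([20, 0, 0]) cube([464, 302, 31]);
translate([20, 0, 302]) cube([464, 302, 31]);
translate([20, 0, 604]) cube([464, 302, 31]);


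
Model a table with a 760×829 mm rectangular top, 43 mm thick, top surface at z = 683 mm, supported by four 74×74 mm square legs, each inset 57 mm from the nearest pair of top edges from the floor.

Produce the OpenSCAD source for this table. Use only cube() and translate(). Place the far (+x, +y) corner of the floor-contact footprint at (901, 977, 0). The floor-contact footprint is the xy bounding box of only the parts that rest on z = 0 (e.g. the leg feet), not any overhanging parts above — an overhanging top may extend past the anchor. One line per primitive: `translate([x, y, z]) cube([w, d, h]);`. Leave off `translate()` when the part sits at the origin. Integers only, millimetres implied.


translate([198, 205, 640]) cube([760, 829, 43]);
translate([255, 262, 0]) cube([74, 74, 640]);
translate([827, 262, 0]) cube([74, 74, 640]);
translate([255, 903, 0]) cube([74, 74, 640]);
translate([827, 903, 0]) cube([74, 74, 640]);


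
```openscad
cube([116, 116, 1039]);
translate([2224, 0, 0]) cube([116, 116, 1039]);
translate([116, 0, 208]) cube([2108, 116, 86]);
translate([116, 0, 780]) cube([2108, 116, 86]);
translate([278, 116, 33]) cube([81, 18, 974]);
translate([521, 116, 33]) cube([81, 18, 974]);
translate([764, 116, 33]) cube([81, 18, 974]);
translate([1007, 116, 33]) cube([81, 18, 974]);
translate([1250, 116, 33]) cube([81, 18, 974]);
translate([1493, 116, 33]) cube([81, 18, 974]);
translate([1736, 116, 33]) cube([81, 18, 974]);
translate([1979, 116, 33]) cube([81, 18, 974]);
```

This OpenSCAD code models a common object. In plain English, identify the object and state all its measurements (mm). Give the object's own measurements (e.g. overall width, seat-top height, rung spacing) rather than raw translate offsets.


A fence section. Two 116×116 mm posts, 1039 mm tall, stand on the floor with a clear span of 2108 mm between their inner faces. Two horizontal rails of 116×86 mm section span the gap between the posts with their undersides at z = 208 mm and z = 780 mm, flush with the posts' −y face. 8 pickets, each 81 mm wide, 18 mm thick and 974 mm tall, are fixed to the +y face of the rails with their bottoms at z = 33 mm, spaced across the span with a 162 mm gap after the −x post and between neighbouring pickets, with 164 mm left before the +x post.


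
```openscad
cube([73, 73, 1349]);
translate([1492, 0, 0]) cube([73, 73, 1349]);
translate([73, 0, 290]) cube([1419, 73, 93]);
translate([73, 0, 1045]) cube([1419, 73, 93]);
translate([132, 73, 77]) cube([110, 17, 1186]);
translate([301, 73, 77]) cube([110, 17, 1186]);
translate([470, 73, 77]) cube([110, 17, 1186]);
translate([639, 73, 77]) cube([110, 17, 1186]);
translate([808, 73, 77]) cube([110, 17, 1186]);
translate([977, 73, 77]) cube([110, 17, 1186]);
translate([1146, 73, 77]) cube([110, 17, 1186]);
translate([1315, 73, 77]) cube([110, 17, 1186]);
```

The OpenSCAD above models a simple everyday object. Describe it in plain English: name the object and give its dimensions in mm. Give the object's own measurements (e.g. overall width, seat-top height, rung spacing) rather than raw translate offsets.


A fence section. Two 73×73 mm posts, 1349 mm tall, stand on the floor with a clear span of 1419 mm between their inner faces. Two horizontal rails of 73×93 mm section span the gap between the posts with their undersides at z = 290 mm and z = 1045 mm, flush with the posts' −y face. 8 pickets, each 110 mm wide, 17 mm thick and 1186 mm tall, are fixed to the +y face of the rails with their bottoms at z = 77 mm, spaced across the span with a 59 mm gap after the −x post and between neighbouring pickets, with 67 mm left before the +x post.


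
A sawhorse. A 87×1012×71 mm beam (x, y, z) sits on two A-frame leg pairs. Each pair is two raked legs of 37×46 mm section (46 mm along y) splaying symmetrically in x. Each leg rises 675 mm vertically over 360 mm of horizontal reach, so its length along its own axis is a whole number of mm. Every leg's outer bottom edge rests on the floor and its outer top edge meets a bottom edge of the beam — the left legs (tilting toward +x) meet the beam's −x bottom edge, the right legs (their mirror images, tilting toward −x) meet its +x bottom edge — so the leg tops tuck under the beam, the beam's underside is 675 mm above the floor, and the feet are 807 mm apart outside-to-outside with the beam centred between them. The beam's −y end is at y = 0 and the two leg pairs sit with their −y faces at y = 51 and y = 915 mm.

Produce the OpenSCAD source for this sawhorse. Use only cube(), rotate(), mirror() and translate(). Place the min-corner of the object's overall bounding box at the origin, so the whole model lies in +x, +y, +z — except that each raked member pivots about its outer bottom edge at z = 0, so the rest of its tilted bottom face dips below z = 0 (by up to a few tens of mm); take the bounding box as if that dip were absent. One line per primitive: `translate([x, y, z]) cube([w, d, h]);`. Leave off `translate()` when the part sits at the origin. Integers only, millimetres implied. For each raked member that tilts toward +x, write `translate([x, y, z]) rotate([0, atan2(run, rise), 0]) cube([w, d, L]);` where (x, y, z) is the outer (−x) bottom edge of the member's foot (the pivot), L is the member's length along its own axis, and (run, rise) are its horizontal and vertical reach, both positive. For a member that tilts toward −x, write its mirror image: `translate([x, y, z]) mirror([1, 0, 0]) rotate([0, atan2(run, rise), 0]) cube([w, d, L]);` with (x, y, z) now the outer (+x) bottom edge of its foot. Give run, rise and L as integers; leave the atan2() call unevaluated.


translate([360, 0, 675]) cube([87, 1012, 71]);
translate([0, 51, 0]) rotate([0, atan2(360, 675), 0]) cube([37, 46, 765]);
translate([807, 51, 0]) mirror([1, 0, 0]) rotate([0, atan2(360, 675), 0]) cube([37, 46, 765]);
translate([0, 915, 0]) rotate([0, atan2(360, 675), 0]) cube([37, 46, 765]);
translate([807, 915, 0]) mirror([1, 0, 0]) rotate([0, atan2(360, 675), 0]) cube([37, 46, 765]);


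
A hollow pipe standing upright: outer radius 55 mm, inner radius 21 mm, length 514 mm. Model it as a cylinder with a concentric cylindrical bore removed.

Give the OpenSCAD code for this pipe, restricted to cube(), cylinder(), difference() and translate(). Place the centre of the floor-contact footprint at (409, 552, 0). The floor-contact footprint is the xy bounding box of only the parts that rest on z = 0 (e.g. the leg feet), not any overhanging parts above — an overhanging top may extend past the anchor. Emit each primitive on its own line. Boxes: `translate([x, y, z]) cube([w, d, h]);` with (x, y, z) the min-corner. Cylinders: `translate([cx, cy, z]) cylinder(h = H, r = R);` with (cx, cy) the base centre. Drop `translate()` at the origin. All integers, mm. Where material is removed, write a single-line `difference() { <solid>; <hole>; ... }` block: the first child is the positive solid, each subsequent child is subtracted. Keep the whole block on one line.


difference() { translate([409, 552, 0]) cylinder(h = 514, r = 55); translate([409, 552, 0]) cylinder(h = 514, r = 21); }
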